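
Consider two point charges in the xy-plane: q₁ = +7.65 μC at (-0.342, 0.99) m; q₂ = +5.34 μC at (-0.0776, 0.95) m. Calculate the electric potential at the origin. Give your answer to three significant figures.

Electric potential is a scalar, so the contributions from each charge add algebraically: V = Σ kqᵢ/rᵢ.
Distances from the field point to each charge: r₁ = 1.05 m, r₂ = 0.953 m.
V = k[(7.65×10⁻⁶)/(1.05) + (5.34×10⁻⁶)/(0.953)] = 1.16×10⁵ V.

1.16×10⁵ V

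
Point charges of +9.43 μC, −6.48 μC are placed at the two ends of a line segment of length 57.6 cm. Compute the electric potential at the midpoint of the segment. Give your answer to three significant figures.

Electric potential is a scalar, so the contributions from each charge add algebraically: V = Σ kqᵢ/rᵢ.
Each charge is 0.288 m from the midpoint.
V = k[(9.43×10⁻⁶)/(0.288) + (-6.48×10⁻⁶)/(0.288)] = 9.21×10⁴ V.

9.21×10⁴ V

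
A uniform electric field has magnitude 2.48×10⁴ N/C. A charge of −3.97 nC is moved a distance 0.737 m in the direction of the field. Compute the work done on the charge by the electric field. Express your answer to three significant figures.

The potential change for a displacement 0.737 m in the direction of the field is ΔV = −Ed = -1.83×10⁴ V.
W_field = −qΔV = -7.26×10⁻⁵ J.

-7.26×10⁻⁵ J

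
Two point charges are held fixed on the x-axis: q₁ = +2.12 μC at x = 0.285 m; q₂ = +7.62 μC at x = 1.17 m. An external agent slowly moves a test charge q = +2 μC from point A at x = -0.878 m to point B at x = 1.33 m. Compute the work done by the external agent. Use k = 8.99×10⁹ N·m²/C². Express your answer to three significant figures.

For quasistatic motion the external work equals the change in potential energy: W_ext = qΔV = q(V_B − V_A).
At A: distances to the source charges are 1.16 m, 2.05 m; V_A = Σ kqᵢ/rᵢ = 4.98×10⁴ V.
At B: distances to the source charges are 1.05 m, 0.160 m; V_B = Σ kqᵢ/rᵢ = 4.46×10⁵ V.
ΔV = V_B − V_A = 3.97×10⁵ V.
W_ext = qΔV = (2.00×10⁻⁶ C)(3.97×10⁵ V) = 0.793 J.

0.793 J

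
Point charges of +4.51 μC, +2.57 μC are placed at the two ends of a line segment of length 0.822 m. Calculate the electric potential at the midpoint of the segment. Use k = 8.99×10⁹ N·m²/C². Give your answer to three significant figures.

Electric potential is a scalar, so the contributions from each charge add algebraically: V = Σ kqᵢ/rᵢ.
Each charge is 0.411 m from the midpoint.
V = k[(4.51×10⁻⁶)/(0.411) + (2.57×10⁻⁶)/(0.411)] = 1.55×10⁵ V.

1.55×10⁵ V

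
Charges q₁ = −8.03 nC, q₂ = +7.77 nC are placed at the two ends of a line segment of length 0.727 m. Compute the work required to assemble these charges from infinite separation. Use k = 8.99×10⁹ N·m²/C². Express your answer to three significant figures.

-7.72×10⁻⁷ J

The work to assemble the configuration equals its total potential energy, U = Σ kqᵢqⱼ/rᵢⱼ over all pairs.
The separation is r = 0.727 m.
U = (-7.72×10⁻⁷) = -7.72×10⁻⁷ J.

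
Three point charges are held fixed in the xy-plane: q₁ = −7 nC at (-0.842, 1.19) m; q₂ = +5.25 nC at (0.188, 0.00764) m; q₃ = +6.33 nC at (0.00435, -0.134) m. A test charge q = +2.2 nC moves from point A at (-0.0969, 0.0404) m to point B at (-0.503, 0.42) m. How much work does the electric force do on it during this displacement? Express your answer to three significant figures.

7.51×10⁻⁷ J

The work done by the electric force is W_field = −ΔU = −q(V_B − V_A) = q(V_A − V_B).
At A: distances to the source charges are 1.37 m, 0.287 m, 0.202 m; V_A = Σ kqᵢ/rᵢ = 401 V.
At B: distances to the source charges are 0.841 m, 0.805 m, 0.751 m; V_B = Σ kqᵢ/rᵢ = 59.6 V.
ΔV = V_B − V_A = -341 V.
W_field = −qΔV = −(2.20×10⁻⁹ C)(-341 V) = 7.51×10⁻⁷ J.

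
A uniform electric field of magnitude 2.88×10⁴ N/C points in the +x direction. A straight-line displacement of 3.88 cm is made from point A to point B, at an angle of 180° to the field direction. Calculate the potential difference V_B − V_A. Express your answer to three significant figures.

Only the component of displacement along E changes the potential: ΔV = −E·d·cosθ.
ΔV = −(2.88×10⁴ V/m)(0.0388 m)cos180° = 1120 V.

1120 V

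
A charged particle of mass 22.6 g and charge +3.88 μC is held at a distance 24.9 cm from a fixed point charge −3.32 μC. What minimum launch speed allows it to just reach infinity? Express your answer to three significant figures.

To just escape, total mechanical energy must reach zero at infinity: ½mv²_min + U = 0, so ½mv²_min = −U = |kQq|/r.
|U| = |kQq|/r = (8.99×10⁹ N·m²/C²)(3.32×10⁻⁶)(3.88×10⁻⁶)/(0.249) = 0.465 J.
v_min = √(2|U|/m) = √(2·0.465/0.0226) = 6.42 m/s.

6.42 m/s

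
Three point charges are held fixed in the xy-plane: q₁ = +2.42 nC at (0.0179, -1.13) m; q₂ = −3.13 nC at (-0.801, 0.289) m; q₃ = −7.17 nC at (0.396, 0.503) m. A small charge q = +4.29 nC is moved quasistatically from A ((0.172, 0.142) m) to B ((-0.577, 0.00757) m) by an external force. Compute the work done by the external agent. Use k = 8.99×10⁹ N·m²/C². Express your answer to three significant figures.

For quasistatic motion the external work equals the change in potential energy: W_ext = qΔV = q(V_B − V_A).
At A: distances to the source charges are 1.28 m, 0.984 m, 0.425 m; V_A = Σ kqᵢ/rᵢ = -163 V.
At B: distances to the source charges are 1.28 m, 0.360 m, 1.09 m; V_B = Σ kqᵢ/rᵢ = -120 V.
ΔV = V_B − V_A = 43.0 V.
W_ext = qΔV = (4.29×10⁻⁹ C)(43.0 V) = 1.85×10⁻⁷ J.

1.85×10⁻⁷ J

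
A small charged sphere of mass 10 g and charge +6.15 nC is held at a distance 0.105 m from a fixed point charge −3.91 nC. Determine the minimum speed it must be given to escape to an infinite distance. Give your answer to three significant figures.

0.0203 m/s

To just escape, total mechanical energy must reach zero at infinity: ½mv²_min + U = 0, so ½mv²_min = −U = |kQq|/r.
|U| = |kQq|/r = (8.99×10⁹ N·m²/C²)(3.91×10⁻⁹)(6.15×10⁻⁹)/(0.105) = 2.06×10⁻⁶ J.
v_min = √(2|U|/m) = √(2·2.06×10⁻⁶/0.0100) = 0.0203 m/s.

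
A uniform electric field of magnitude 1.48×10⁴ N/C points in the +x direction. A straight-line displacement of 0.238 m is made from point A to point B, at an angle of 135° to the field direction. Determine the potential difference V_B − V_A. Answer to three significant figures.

2490 V

Only the component of displacement along E changes the potential: ΔV = −E·d·cosθ.
ΔV = −(1.48×10⁴ V/m)(0.238 m)cos135° = 2490 V.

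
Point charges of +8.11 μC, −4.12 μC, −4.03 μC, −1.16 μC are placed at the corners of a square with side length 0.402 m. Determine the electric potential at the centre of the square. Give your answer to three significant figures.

-3.80×10⁴ V

The total potential is the scalar sum of each charge's contribution, V = Σ kqᵢ/rᵢ.
The distance from each corner to the centre is a√2/2 = 0.284 m.
V = k[(8.11×10⁻⁶)/(0.284) + (-4.12×10⁻⁶)/(0.284) + (-4.03×10⁻⁶)/(0.284) + (-1.16×10⁻⁶)/(0.284)] = -3.80×10⁴ V.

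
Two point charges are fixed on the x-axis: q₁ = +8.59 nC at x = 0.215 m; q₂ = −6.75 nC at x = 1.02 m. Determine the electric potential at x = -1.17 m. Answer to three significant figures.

The total potential is the scalar sum of each charge's contribution, V = Σ kqᵢ/rᵢ.
Distances from the field point to each charge: r₁ = 1.39 m, r₂ = 2.19 m.
V = k[(8.59×10⁻⁹)/(1.39) + (-6.75×10⁻⁹)/(2.19)] = 28.0 V.

28.0 V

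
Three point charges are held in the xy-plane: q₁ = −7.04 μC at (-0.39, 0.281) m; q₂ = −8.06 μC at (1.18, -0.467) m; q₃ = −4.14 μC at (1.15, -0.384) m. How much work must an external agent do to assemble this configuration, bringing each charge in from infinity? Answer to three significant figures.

3.85 J

The assembly work is the sum of pairwise potential energies, U = Σ_{i<j} kqᵢqⱼ/rᵢⱼ.
Pair separations: r₁₂ = 1.74 m, r₁₃ = 1.68 m, r₂₃ = 0.0883 m.
U = (0.293) + (0.156) + (3.40) = 3.85 J.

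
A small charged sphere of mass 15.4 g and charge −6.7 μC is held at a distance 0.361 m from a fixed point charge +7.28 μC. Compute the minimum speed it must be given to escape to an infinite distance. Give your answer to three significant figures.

12.6 m/s

To just escape, total mechanical energy must reach zero at infinity: ½mv²_min + U = 0, so ½mv²_min = −U = |kQq|/r.
|U| = |kQq|/r = (8.99×10⁹ N·m²/C²)(7.28×10⁻⁶)(6.70×10⁻⁶)/(0.361) = 1.21 J.
v_min = √(2|U|/m) = √(2·1.21/0.0154) = 12.6 m/s.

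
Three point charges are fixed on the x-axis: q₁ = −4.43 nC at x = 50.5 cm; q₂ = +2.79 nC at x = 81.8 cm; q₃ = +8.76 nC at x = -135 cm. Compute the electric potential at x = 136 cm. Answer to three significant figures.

Electric potential is a scalar, so the contributions from each charge add algebraically: V = Σ kqᵢ/rᵢ.
Distances from the field point to each charge: r₁ = 0.855 m, r₂ = 0.542 m, r₃ = 2.71 m.
V = k[(-4.43×10⁻⁹)/(0.855) + (2.79×10⁻⁹)/(0.542) + (8.76×10⁻⁹)/(2.71)] = 28.8 V.

28.8 V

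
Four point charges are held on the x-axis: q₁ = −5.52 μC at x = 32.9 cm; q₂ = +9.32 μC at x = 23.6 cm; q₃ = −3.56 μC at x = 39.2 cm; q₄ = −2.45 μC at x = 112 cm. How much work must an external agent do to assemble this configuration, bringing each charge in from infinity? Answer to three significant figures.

The work to assemble the configuration equals its total potential energy, U = Σ kqᵢqⱼ/rᵢⱼ over all pairs.
Pair separations: r₁₂ = 0.0930 m, r₁₃ = 0.0630 m, r₁₄ = 0.791 m, r₂₃ = 0.156 m, r₂₄ = 0.884 m, r₃₄ = 0.728 m.
Summing all 6 pair terms gives U = -4.05 J.

-4.05 J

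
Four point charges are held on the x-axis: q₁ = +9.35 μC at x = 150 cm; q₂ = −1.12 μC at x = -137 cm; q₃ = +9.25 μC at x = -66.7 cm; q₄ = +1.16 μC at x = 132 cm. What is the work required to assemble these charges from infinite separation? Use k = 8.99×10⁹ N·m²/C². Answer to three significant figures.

The work to assemble the configuration equals its total potential energy, U = Σ kqᵢqⱼ/rᵢⱼ over all pairs.
Pair separations: r₁₂ = 2.87 m, r₁₃ = 2.17 m, r₁₄ = 0.180 m, r₂₃ = 0.703 m, r₂₄ = 2.69 m, r₃₄ = 1.99 m.
Summing all 6 pair terms gives U = 0.779 J.

0.779 J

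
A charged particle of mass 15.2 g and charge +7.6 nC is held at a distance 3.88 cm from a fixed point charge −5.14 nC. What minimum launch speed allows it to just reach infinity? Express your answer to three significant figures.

0.0345 m/s

To just escape, total mechanical energy must reach zero at infinity: ½mv²_min + U = 0, so ½mv²_min = −U = |kQq|/r.
|U| = |kQq|/r = (8.99×10⁹ N·m²/C²)(5.14×10⁻⁹)(7.60×10⁻⁹)/(0.0388) = 9.05×10⁻⁶ J.
v_min = √(2|U|/m) = √(2·9.05×10⁻⁶/0.0152) = 0.0345 m/s.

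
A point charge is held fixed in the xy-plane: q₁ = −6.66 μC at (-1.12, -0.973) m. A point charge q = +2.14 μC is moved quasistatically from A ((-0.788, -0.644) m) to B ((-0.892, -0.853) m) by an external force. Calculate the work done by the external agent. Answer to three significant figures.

-0.223 J

For quasistatic motion the external work equals the change in potential energy: W_ext = qΔV = q(V_B − V_A).
At A: distance to the source charge is 0.467 m; V_A = kq₁/r = -1.28×10⁵ V.
At B: distance to the source charge is 0.258 m; V_B = kq₁/r = -2.32×10⁵ V.
ΔV = V_B − V_A = -1.04×10⁵ V.
W_ext = qΔV = (2.14×10⁻⁶ C)(-1.04×10⁵ V) = -0.223 J.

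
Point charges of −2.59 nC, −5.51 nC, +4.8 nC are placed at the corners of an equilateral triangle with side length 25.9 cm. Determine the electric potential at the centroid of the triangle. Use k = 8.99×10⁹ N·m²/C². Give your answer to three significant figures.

Electric potential is a scalar, so the contributions from each charge add algebraically: V = Σ kqᵢ/rᵢ.
The distance from each vertex to the centroid is a/√3 = 0.150 m.
V = k[(-2.59×10⁻⁹)/(0.150) + (-5.51×10⁻⁹)/(0.150) + (4.80×10⁻⁹)/(0.150)] = -198 V.

-198 V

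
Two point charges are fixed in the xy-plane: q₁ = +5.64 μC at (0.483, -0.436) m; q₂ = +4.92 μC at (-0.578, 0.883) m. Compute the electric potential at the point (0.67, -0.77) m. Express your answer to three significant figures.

The total potential is the scalar sum of each charge's contribution, V = Σ kqᵢ/rᵢ.
Distances from the field point to each charge: r₁ = 0.383 m, r₂ = 2.07 m.
V = k[(5.64×10⁻⁶)/(0.383) + (4.92×10⁻⁶)/(2.07)] = 1.54×10⁵ V.

1.54×10⁵ V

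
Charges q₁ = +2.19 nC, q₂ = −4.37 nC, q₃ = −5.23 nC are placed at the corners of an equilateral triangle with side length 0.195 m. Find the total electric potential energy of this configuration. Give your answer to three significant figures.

8.44×10⁻⁸ J

The work to assemble the configuration equals its total potential energy, U = Σ kqᵢqⱼ/rᵢⱼ over all pairs.
All three pair separations equal the side length, 0.195 m.
U = (-4.41×10⁻⁷) + (-5.28×10⁻⁷) + (1.05×10⁻⁶) = 8.44×10⁻⁸ J.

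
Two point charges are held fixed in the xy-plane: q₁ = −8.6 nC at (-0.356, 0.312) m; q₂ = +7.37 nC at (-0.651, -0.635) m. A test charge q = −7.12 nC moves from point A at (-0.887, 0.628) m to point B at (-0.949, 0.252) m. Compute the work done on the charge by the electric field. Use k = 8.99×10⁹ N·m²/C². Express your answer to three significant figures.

1.04×10⁻⁷ J

The work done by the electric force is W_field = −ΔU = −q(V_B − V_A) = q(V_A − V_B).
At A: distances to the source charges are 0.618 m, 1.28 m; V_A = Σ kqᵢ/rᵢ = -73.6 V.
At B: distances to the source charges are 0.596 m, 0.936 m; V_B = Σ kqᵢ/rᵢ = -58.9 V.
ΔV = V_B − V_A = 14.6 V.
W_field = −qΔV = −(-7.12×10⁻⁹ C)(14.6 V) = 1.04×10⁻⁷ J.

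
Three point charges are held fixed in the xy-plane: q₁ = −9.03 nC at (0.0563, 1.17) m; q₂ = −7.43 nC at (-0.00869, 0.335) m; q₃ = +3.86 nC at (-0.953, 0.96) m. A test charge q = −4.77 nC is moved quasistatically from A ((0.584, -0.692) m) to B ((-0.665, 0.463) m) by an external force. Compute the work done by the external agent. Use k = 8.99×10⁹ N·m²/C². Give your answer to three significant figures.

1.76×10⁻⁷ J

For quasistatic motion the external work equals the change in potential energy: W_ext = qΔV = q(V_B − V_A).
At A: distances to the source charges are 1.94 m, 1.19 m, 2.26 m; V_A = Σ kqᵢ/rᵢ = -82.9 V.
At B: distances to the source charges are 1.01 m, 0.669 m, 0.574 m; V_B = Σ kqᵢ/rᵢ = -120 V.
ΔV = V_B − V_A = -37.0 V.
W_ext = qΔV = (-4.77×10⁻⁹ C)(-37.0 V) = 1.76×10⁻⁷ J.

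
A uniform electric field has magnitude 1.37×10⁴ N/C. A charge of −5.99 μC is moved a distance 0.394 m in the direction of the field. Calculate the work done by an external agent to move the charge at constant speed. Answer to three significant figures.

The potential change for a displacement 0.394 m in the direction of the field is ΔV = −Ed = -5400 V.
W_ext = qΔV = 0.0323 J.

0.0323 J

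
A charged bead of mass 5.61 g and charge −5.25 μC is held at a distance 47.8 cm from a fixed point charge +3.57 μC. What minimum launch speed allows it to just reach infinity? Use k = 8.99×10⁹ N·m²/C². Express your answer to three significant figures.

11.2 m/s

To just escape, total mechanical energy must reach zero at infinity: ½mv²_min + U = 0, so ½mv²_min = −U = |kQq|/r.
|U| = |kQq|/r = (8.99×10⁹ N·m²/C²)(3.57×10⁻⁶)(5.25×10⁻⁶)/(0.478) = 0.353 J.
v_min = √(2|U|/m) = √(2·0.353/5.61×10⁻³) = 11.2 m/s.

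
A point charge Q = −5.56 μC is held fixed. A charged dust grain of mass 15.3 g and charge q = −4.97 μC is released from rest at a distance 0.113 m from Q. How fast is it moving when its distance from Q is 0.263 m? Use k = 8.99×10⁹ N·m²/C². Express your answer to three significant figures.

Only the electrostatic force acts, so mechanical energy is conserved: ½mv² = U₁ − U₂ = kQq(1/r₁ − 1/r₂).
U₁ − U₂ = (8.99×10⁹ N·m²/C²)(-5.56×10⁻⁶ C)(-4.97×10⁻⁶ C)(1/0.113 − 1/0.263) = 1.25 J.
v = √(2·1.25/0.0153) = 12.8 m/s.

12.8 m/s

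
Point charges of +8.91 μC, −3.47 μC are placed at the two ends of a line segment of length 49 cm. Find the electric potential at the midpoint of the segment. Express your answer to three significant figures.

2.00×10⁵ V

Electric potential is a scalar, so the contributions from each charge add algebraically: V = Σ kqᵢ/rᵢ.
Each charge is 0.245 m from the midpoint.
V = k[(8.91×10⁻⁶)/(0.245) + (-3.47×10⁻⁶)/(0.245)] = 2.00×10⁵ V.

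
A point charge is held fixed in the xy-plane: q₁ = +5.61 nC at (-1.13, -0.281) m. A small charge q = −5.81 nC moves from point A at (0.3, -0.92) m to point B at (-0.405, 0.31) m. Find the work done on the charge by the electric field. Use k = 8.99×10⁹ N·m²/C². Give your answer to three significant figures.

The work done by the electric force is W_field = −ΔU = −q(V_B − V_A) = q(V_A − V_B).
At A: distance to the source charge is 1.57 m; V_A = kq₁/r = 32.2 V.
At B: distance to the source charge is 0.935 m; V_B = kq₁/r = 53.9 V.
ΔV = V_B − V_A = 21.7 V.
W_field = −qΔV = −(-5.81×10⁻⁹ C)(21.7 V) = 1.26×10⁻⁷ J.

1.26×10⁻⁷ J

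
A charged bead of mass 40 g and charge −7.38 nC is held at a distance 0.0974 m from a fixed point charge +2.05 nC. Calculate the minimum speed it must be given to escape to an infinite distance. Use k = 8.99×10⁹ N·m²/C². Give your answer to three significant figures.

8.36×10⁻³ m/s

To just escape, total mechanical energy must reach zero at infinity: ½mv²_min + U = 0, so ½mv²_min = −U = |kQq|/r.
|U| = |kQq|/r = (8.99×10⁹ N·m²/C²)(2.05×10⁻⁹)(7.38×10⁻⁹)/(0.0974) = 1.40×10⁻⁶ J.
v_min = √(2|U|/m) = √(2·1.40×10⁻⁶/0.0400) = 8.36×10⁻³ m/s.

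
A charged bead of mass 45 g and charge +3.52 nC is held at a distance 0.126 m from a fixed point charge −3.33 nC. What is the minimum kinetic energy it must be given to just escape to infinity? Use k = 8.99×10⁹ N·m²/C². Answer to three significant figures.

8.36×10⁻⁷ J

To just escape, total mechanical energy must reach zero at infinity: ½mv²_min + U = 0, so ½mv²_min = −U = |kQq|/r.
|U| = |kQq|/r = (8.99×10⁹ N·m²/C²)(3.33×10⁻⁹)(3.52×10⁻⁹)/(0.126) = 8.36×10⁻⁷ J.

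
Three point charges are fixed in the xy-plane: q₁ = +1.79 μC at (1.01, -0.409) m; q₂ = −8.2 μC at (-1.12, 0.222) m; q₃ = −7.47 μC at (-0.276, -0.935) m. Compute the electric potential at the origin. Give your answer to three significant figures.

The total potential is the scalar sum of each charge's contribution, V = Σ kqᵢ/rᵢ.
Distances from the field point to each charge: r₁ = 1.09 m, r₂ = 1.14 m, r₃ = 0.975 m.
V = k[(1.79×10⁻⁶)/(1.09) + (-8.20×10⁻⁶)/(1.14) + (-7.47×10⁻⁶)/(0.975)] = -1.19×10⁵ V.

-1.19×10⁵ V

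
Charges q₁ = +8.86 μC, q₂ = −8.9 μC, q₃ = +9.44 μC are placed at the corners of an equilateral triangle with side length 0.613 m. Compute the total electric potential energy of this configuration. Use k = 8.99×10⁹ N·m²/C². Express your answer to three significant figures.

The work to assemble the configuration equals its total potential energy, U = Σ kqᵢqⱼ/rᵢⱼ over all pairs.
All three pair separations equal the side length, 0.613 m.
U = (-1.16) + (1.23) + (-1.23) = -1.16 J.

-1.16 J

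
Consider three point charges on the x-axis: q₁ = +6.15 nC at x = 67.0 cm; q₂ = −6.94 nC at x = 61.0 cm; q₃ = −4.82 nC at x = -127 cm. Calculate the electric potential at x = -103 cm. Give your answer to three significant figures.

-186 V

Electric potential is a scalar, so the contributions from each charge add algebraically: V = Σ kqᵢ/rᵢ.
Distances from the field point to each charge: r₁ = 1.70 m, r₂ = 1.64 m, r₃ = 0.240 m.
V = k[(6.15×10⁻⁹)/(1.70) + (-6.94×10⁻⁹)/(1.64) + (-4.82×10⁻⁹)/(0.240)] = -186 V.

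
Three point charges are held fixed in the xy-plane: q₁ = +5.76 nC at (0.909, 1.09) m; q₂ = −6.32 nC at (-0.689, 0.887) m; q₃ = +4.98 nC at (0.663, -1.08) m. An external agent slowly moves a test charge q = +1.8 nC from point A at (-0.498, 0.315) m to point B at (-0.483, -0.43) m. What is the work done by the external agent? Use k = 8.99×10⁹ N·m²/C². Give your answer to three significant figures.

9.68×10⁻⁸ J

For quasistatic motion the external work equals the change in potential energy: W_ext = qΔV = q(V_B − V_A).
At A: distances to the source charges are 1.61 m, 0.603 m, 1.81 m; V_A = Σ kqᵢ/rᵢ = -37.3 V.
At B: distances to the source charges are 2.06 m, 1.33 m, 1.32 m; V_B = Σ kqᵢ/rᵢ = 16.5 V.
ΔV = V_B − V_A = 53.8 V.
W_ext = qΔV = (1.80×10⁻⁹ C)(53.8 V) = 9.68×10⁻⁸ J.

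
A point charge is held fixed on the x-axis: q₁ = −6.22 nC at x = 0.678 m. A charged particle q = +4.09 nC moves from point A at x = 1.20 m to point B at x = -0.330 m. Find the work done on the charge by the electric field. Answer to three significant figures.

-2.11×10⁻⁷ J

The work done by the electric force is W_field = −ΔU = −q(V_B − V_A) = q(V_A − V_B).
At A: distance to the source charge is 0.522 m; V_A = kq₁/r = -107 V.
At B: distance to the source charge is 1.01 m; V_B = kq₁/r = -55.5 V.
ΔV = V_B − V_A = 51.6 V.
W_field = −qΔV = −(4.09×10⁻⁹ C)(51.6 V) = -2.11×10⁻⁷ J.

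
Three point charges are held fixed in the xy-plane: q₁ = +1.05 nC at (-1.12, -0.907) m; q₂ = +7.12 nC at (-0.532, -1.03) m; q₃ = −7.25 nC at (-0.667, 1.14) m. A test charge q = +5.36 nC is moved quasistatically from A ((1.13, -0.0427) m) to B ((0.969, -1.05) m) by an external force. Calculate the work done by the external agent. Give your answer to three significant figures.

8.88×10⁻⁸ J

For quasistatic motion the external work equals the change in potential energy: W_ext = qΔV = q(V_B − V_A).
At A: distances to the source charges are 2.41 m, 1.93 m, 2.15 m; V_A = Σ kqᵢ/rᵢ = 6.73 V.
At B: distances to the source charges are 2.09 m, 1.50 m, 2.73 m; V_B = Σ kqᵢ/rᵢ = 23.3 V.
ΔV = V_B − V_A = 16.6 V.
W_ext = qΔV = (5.36×10⁻⁹ C)(16.6 V) = 8.88×10⁻⁸ J.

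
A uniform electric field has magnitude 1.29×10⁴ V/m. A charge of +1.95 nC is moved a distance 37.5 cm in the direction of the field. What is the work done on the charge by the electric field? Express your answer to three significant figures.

The potential change for a displacement 37.5 cm in the direction of the field is ΔV = −Ed = -4840 V.
W_field = −qΔV = 9.43×10⁻⁶ J.

9.43×10⁻⁶ J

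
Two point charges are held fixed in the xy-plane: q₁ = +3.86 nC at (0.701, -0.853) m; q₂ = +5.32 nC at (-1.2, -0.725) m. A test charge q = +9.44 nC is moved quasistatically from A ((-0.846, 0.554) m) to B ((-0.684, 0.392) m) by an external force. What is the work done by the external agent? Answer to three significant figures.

4.60×10⁻⁸ J

For quasistatic motion the external work equals the change in potential energy: W_ext = qΔV = q(V_B − V_A).
At A: distances to the source charges are 2.09 m, 1.33 m; V_A = Σ kqᵢ/rᵢ = 52.6 V.
At B: distances to the source charges are 1.86 m, 1.23 m; V_B = Σ kqᵢ/rᵢ = 57.5 V.
ΔV = V_B − V_A = 4.87 V.
W_ext = qΔV = (9.44×10⁻⁹ C)(4.87 V) = 4.60×10⁻⁸ J.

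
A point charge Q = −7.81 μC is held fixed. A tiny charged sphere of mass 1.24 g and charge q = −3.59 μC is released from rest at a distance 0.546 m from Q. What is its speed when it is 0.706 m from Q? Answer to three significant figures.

13.0 m/s

Only the electrostatic force acts, so mechanical energy is conserved: ½mv² = U₁ − U₂ = kQq(1/r₁ − 1/r₂).
U₁ − U₂ = (8.99×10⁹ N·m²/C²)(-7.81×10⁻⁶ C)(-3.59×10⁻⁶ C)(1/0.546 − 1/0.706) = 0.105 J.
v = √(2·0.105/1.24×10⁻³) = 13.0 m/s.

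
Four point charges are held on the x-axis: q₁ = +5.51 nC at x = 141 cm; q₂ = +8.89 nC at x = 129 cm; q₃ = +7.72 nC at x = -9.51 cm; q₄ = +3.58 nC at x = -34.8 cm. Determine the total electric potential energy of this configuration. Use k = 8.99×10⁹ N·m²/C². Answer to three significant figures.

The assembly work is the sum of pairwise potential energies, U = Σ_{i<j} kqᵢqⱼ/rᵢⱼ.
Pair separations: r₁₂ = 0.120 m, r₁₃ = 1.51 m, r₁₄ = 1.76 m, r₂₃ = 1.39 m, r₂₄ = 1.64 m, r₃₄ = 0.253 m.
Summing all 6 pair terms gives U = 5.63×10⁻⁶ J.

5.63×10⁻⁶ J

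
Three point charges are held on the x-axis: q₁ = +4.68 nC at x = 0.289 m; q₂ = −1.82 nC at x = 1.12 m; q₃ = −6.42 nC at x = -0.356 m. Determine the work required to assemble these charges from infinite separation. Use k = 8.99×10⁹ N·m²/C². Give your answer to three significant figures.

The assembly work is the sum of pairwise potential energies, U = Σ_{i<j} kqᵢqⱼ/rᵢⱼ.
Pair separations: r₁₂ = 0.831 m, r₁₃ = 0.645 m, r₂₃ = 1.48 m.
U = (-9.21×10⁻⁸) + (-4.19×10⁻⁷) + (7.12×10⁻⁸) = -4.40×10⁻⁷ J.

-4.40×10⁻⁷ J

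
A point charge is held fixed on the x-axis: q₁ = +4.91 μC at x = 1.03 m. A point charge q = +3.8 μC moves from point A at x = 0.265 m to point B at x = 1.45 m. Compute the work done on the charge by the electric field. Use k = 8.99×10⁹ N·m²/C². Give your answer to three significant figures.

-0.180 J

The work done by the electric force is W_field = −ΔU = −q(V_B − V_A) = q(V_A − V_B).
At A: distance to the source charge is 0.765 m; V_A = kq₁/r = 5.77×10⁴ V.
At B: distance to the source charge is 0.420 m; V_B = kq₁/r = 1.05×10⁵ V.
ΔV = V_B − V_A = 4.74×10⁴ V.
W_field = −qΔV = −(3.80×10⁻⁶ C)(4.74×10⁴ V) = -0.180 J.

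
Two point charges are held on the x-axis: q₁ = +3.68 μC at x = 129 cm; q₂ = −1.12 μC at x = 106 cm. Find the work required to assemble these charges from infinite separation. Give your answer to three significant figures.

The work to assemble the configuration equals its total potential energy, U = Σ kqᵢqⱼ/rᵢⱼ over all pairs.
Pair separations: r₁₂ = 0.230 m.
U = (-0.161) = -0.161 J.

-0.161 J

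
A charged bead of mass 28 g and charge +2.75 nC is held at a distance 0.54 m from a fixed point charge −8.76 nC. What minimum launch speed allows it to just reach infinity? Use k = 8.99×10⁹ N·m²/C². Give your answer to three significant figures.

To just escape, total mechanical energy must reach zero at infinity: ½mv²_min + U = 0, so ½mv²_min = −U = |kQq|/r.
|U| = |kQq|/r = (8.99×10⁹ N·m²/C²)(8.76×10⁻⁹)(2.75×10⁻⁹)/(0.540) = 4.01×10⁻⁷ J.
v_min = √(2|U|/m) = √(2·4.01×10⁻⁷/0.0280) = 5.35×10⁻³ m/s.

5.35×10⁻³ m/s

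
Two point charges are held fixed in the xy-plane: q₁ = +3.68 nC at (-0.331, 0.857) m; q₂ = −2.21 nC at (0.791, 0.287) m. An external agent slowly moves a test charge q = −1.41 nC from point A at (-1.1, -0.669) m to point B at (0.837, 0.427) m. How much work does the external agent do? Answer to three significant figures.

For quasistatic motion the external work equals the change in potential energy: W_ext = qΔV = q(V_B − V_A).
At A: distances to the source charges are 1.71 m, 2.12 m; V_A = Σ kqᵢ/rᵢ = 9.98 V.
At B: distances to the source charges are 1.24 m, 0.147 m; V_B = Σ kqᵢ/rᵢ = -108 V.
ΔV = V_B − V_A = -118 V.
W_ext = qΔV = (-1.41×10⁻⁹ C)(-118 V) = 1.67×10⁻⁷ J.

1.67×10⁻⁷ J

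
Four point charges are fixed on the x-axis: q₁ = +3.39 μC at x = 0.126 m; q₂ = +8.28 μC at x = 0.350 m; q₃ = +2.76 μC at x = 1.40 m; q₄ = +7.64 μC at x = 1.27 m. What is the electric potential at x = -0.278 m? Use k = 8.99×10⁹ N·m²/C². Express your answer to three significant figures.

2.53×10⁵ V

Electric potential is a scalar, so the contributions from each charge add algebraically: V = Σ kqᵢ/rᵢ.
Distances from the field point to each charge: r₁ = 0.404 m, r₂ = 0.628 m, r₃ = 1.68 m, r₄ = 1.55 m.
V = k[(3.39×10⁻⁶)/(0.404) + (8.28×10⁻⁶)/(0.628) + (2.76×10⁻⁶)/(1.68) + (7.64×10⁻⁶)/(1.55)] = 2.53×10⁵ V.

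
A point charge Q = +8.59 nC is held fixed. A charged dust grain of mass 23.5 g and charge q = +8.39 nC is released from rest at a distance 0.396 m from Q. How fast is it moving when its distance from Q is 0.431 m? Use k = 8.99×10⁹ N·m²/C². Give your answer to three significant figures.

3.36×10⁻³ m/s

Only the electrostatic force acts, so mechanical energy is conserved: ½mv² = U₁ − U₂ = kQq(1/r₁ − 1/r₂).
U₁ − U₂ = (8.99×10⁹ N·m²/C²)(8.59×10⁻⁹ C)(8.39×10⁻⁹ C)(1/0.396 − 1/0.431) = 1.33×10⁻⁷ J.
v = √(2·1.33×10⁻⁷/0.0235) = 3.36×10⁻³ m/s.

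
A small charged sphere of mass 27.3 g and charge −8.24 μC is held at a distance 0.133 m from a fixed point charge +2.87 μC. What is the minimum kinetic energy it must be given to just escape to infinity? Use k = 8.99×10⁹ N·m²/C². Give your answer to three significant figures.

1.60 J

To just escape, total mechanical energy must reach zero at infinity: ½mv²_min + U = 0, so ½mv²_min = −U = |kQq|/r.
|U| = |kQq|/r = (8.99×10⁹ N·m²/C²)(2.87×10⁻⁶)(8.24×10⁻⁶)/(0.133) = 1.60 J.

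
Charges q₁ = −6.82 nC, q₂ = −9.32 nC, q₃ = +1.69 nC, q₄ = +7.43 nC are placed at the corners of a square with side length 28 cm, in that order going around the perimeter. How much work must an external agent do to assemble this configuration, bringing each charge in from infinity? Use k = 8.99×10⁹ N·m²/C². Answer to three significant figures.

The assembly work is the sum of pairwise potential energies, U = Σ_{i<j} kqᵢqⱼ/rᵢⱼ.
The four side pairs have separation 0.280 m and the two diagonal pairs 0.396 m.
Summing all 6 pair terms gives U = -1.52×10⁻⁶ J.

-1.52×10⁻⁶ J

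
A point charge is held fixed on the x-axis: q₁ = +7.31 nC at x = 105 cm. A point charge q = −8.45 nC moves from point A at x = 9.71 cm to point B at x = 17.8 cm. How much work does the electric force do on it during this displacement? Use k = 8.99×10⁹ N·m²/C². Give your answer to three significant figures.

5.41×10⁻⁸ J

The work done by the electric force is W_field = −ΔU = −q(V_B − V_A) = q(V_A − V_B).
At A: distance to the source charge is 0.953 m; V_A = kq₁/r = 69.0 V.
At B: distance to the source charge is 0.872 m; V_B = kq₁/r = 75.4 V.
ΔV = V_B − V_A = 6.40 V.
W_field = −qΔV = −(-8.45×10⁻⁹ C)(6.40 V) = 5.41×10⁻⁸ J.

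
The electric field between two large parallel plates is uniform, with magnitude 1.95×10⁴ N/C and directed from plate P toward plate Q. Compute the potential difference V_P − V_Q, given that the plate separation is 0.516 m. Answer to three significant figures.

1.01×10⁴ V

In a uniform field, potential decreases in the direction of E: ΔV = −E·d for a displacement d parallel to E.
Going from Q to P is a displacement of 0.516 m opposite to the field, so V_P − V_Q = +Ed = 1.01×10⁴ V.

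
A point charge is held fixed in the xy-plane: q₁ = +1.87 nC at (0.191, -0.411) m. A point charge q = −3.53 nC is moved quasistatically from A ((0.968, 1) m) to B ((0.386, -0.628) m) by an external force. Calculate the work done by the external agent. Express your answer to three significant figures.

For quasistatic motion the external work equals the change in potential energy: W_ext = qΔV = q(V_B − V_A).
At A: distance to the source charge is 1.61 m; V_A = kq₁/r = 10.4 V.
At B: distance to the source charge is 0.292 m; V_B = kq₁/r = 57.6 V.
ΔV = V_B − V_A = 47.2 V.
W_ext = qΔV = (-3.53×10⁻⁹ C)(47.2 V) = -1.67×10⁻⁷ J.

-1.67×10⁻⁷ J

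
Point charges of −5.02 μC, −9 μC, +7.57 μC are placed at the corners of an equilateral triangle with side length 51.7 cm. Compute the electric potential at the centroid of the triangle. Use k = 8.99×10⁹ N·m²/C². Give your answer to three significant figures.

The total potential is the scalar sum of each charge's contribution, V = Σ kqᵢ/rᵢ.
The distance from each vertex to the centroid is a/√3 = 0.298 m.
V = k[(-5.02×10⁻⁶)/(0.298) + (-9.00×10⁻⁶)/(0.298) + (7.57×10⁻⁶)/(0.298)] = -1.94×10⁵ V.

-1.94×10⁵ V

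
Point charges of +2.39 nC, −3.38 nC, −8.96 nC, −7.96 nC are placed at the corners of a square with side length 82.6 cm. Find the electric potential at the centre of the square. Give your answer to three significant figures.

-276 V

The total potential is the scalar sum of each charge's contribution, V = Σ kqᵢ/rᵢ.
The distance from each corner to the centre is a√2/2 = 0.584 m.
V = k[(2.39×10⁻⁹)/(0.584) + (-3.38×10⁻⁹)/(0.584) + (-8.96×10⁻⁹)/(0.584) + (-7.96×10⁻⁹)/(0.584)] = -276 V.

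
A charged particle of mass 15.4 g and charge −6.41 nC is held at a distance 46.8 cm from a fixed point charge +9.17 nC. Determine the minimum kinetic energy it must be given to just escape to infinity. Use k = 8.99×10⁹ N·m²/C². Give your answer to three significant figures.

1.13×10⁻⁶ J

To just escape, total mechanical energy must reach zero at infinity: ½mv²_min + U = 0, so ½mv²_min = −U = |kQq|/r.
|U| = |kQq|/r = (8.99×10⁹ N·m²/C²)(9.17×10⁻⁹)(6.41×10⁻⁹)/(0.468) = 1.13×10⁻⁶ J.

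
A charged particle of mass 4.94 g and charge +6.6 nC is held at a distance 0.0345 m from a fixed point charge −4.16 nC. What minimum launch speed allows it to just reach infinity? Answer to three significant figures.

0.0538 m/s

To just escape, total mechanical energy must reach zero at infinity: ½mv²_min + U = 0, so ½mv²_min = −U = |kQq|/r.
|U| = |kQq|/r = (8.99×10⁹ N·m²/C²)(4.16×10⁻⁹)(6.60×10⁻⁹)/(0.0345) = 7.15×10⁻⁶ J.
v_min = √(2|U|/m) = √(2·7.15×10⁻⁶/4.94×10⁻³) = 0.0538 m/s.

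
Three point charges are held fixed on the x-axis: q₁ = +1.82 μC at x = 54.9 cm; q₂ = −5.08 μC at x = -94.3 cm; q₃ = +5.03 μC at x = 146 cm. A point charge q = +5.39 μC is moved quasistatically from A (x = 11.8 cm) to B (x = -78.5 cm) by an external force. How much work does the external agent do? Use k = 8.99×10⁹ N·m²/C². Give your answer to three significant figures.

-1.54 J

For quasistatic motion the external work equals the change in potential energy: W_ext = qΔV = q(V_B − V_A).
At A: distances to the source charges are 0.431 m, 1.06 m, 1.34 m; V_A = Σ kqᵢ/rᵢ = 2.86×10⁴ V.
At B: distances to the source charges are 1.33 m, 0.158 m, 2.25 m; V_B = Σ kqᵢ/rᵢ = -2.57×10⁵ V.
ΔV = V_B − V_A = -2.85×10⁵ V.
W_ext = qΔV = (5.39×10⁻⁶ C)(-2.85×10⁵ V) = -1.54 J.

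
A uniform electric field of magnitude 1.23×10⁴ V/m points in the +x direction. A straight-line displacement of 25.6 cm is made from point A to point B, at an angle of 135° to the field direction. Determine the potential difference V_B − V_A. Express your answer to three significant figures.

Only the component of displacement along E changes the potential: ΔV = −E·d·cosθ.
ΔV = −(1.23×10⁴ V/m)(0.256 m)cos135° = 2230 V.

2230 V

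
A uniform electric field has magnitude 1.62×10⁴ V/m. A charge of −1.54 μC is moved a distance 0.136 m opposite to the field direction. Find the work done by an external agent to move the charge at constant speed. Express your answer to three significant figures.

The potential change for a displacement 0.136 m opposite to the field direction is ΔV = +Ed = 2200 V.
W_ext = qΔV = -3.39×10⁻³ J.

-3.39×10⁻³ J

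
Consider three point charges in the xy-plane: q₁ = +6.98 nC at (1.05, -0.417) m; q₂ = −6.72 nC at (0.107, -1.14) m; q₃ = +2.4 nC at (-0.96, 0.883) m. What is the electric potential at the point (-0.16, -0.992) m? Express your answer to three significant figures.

-140 V

The total potential is the scalar sum of each charge's contribution, V = Σ kqᵢ/rᵢ.
Distances from the field point to each charge: r₁ = 1.34 m, r₂ = 0.305 m, r₃ = 2.04 m.
V = k[(6.98×10⁻⁹)/(1.34) + (-6.72×10⁻⁹)/(0.305) + (2.40×10⁻⁹)/(2.04)] = -140 V.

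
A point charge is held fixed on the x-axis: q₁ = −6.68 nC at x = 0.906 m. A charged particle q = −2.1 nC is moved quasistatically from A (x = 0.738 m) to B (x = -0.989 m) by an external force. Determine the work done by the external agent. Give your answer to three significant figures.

-6.84×10⁻⁷ J

For quasistatic motion the external work equals the change in potential energy: W_ext = qΔV = q(V_B − V_A).
At A: distance to the source charge is 0.168 m; V_A = kq₁/r = -357 V.
At B: distance to the source charge is 1.90 m; V_B = kq₁/r = -31.7 V.
ΔV = V_B − V_A = 326 V.
W_ext = qΔV = (-2.10×10⁻⁹ C)(326 V) = -6.84×10⁻⁷ J.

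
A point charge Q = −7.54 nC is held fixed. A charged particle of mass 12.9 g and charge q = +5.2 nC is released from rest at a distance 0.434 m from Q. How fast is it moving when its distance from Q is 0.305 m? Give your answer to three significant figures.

Only the electrostatic force acts, so mechanical energy is conserved: ½mv² = U₁ − U₂ = kQq(1/r₁ − 1/r₂).
U₁ − U₂ = (8.99×10⁹ N·m²/C²)(-7.54×10⁻⁹ C)(5.20×10⁻⁹ C)(1/0.434 − 1/0.305) = 3.44×10⁻⁷ J.
v = √(2·3.44×10⁻⁷/0.0129) = 7.30×10⁻³ m/s.

7.30×10⁻³ m/s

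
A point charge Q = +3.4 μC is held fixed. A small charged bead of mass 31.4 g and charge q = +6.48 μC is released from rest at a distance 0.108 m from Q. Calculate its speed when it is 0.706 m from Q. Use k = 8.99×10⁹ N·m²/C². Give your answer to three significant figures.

9.95 m/s

Only the electrostatic force acts, so mechanical energy is conserved: ½mv² = U₁ − U₂ = kQq(1/r₁ − 1/r₂).
U₁ − U₂ = (8.99×10⁹ N·m²/C²)(3.40×10⁻⁶ C)(6.48×10⁻⁶ C)(1/0.108 − 1/0.706) = 1.55 J.
v = √(2·1.55/0.0314) = 9.95 m/s.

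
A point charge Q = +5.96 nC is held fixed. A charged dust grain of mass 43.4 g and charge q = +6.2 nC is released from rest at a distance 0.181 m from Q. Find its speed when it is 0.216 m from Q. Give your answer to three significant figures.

Only the electrostatic force acts, so mechanical energy is conserved: ½mv² = U₁ − U₂ = kQq(1/r₁ − 1/r₂).
U₁ − U₂ = (8.99×10⁹ N·m²/C²)(5.96×10⁻⁹ C)(6.20×10⁻⁹ C)(1/0.181 − 1/0.216) = 2.97×10⁻⁷ J.
v = √(2·2.97×10⁻⁷/0.0434) = 3.70×10⁻³ m/s.

3.70×10⁻³ m/s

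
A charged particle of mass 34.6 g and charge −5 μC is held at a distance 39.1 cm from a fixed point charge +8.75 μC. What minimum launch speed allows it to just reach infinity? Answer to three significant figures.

7.63 m/s

To just escape, total mechanical energy must reach zero at infinity: ½mv²_min + U = 0, so ½mv²_min = −U = |kQq|/r.
|U| = |kQq|/r = (8.99×10⁹ N·m²/C²)(8.75×10⁻⁶)(5.00×10⁻⁶)/(0.391) = 1.01 J.
v_min = √(2|U|/m) = √(2·1.01/0.0346) = 7.63 m/s.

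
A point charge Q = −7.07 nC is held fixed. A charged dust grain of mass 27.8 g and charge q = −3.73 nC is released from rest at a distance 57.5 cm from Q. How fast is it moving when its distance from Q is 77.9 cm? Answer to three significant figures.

Only the electrostatic force acts, so mechanical energy is conserved: ½mv² = U₁ − U₂ = kQq(1/r₁ − 1/r₂).
U₁ − U₂ = (8.99×10⁹ N·m²/C²)(-7.07×10⁻⁹ C)(-3.73×10⁻⁹ C)(1/0.575 − 1/0.779) = 1.08×10⁻⁷ J.
v = √(2·1.08×10⁻⁷/0.0278) = 2.79×10⁻³ m/s.

2.79×10⁻³ m/s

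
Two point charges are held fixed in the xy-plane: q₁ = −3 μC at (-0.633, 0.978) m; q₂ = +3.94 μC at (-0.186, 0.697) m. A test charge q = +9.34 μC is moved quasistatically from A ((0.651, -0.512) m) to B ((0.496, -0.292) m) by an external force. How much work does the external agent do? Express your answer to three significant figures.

For quasistatic motion the external work equals the change in potential energy: W_ext = qΔV = q(V_B − V_A).
At A: distances to the source charges are 1.97 m, 1.47 m; V_A = Σ kqᵢ/rᵢ = 1.04×10⁴ V.
At B: distances to the source charges are 1.70 m, 1.20 m; V_B = Σ kqᵢ/rᵢ = 1.36×10⁴ V.
ΔV = V_B − V_A = 3240 V.
W_ext = qΔV = (9.34×10⁻⁶ C)(3240 V) = 0.0302 J.

0.0302 J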